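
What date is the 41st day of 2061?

January has 31 days (41 − 31 = 10 remain).
10 into February → February 10.

February 10, 2061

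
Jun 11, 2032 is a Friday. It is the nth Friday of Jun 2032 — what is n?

Day 11 falls in week ⌈11/7⌉ of the month.
Days 1–7 hold the 1st Friday, 8–14 the 2nd, 15–21 the 3rd, 22–28 the 4th, 29–31 the 5th.
11 is in the range for the 2nd.

2nd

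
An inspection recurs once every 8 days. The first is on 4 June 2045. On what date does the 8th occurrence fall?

The 8th occurrence is 7 intervals after the first: 7 × 8 = 56 days after 4 June 2045.
June has 30 days — 26 days to the end of June leaves 30.
30 days into July → 30 July 2045.

30 July 2045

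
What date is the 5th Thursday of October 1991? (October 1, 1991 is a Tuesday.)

October 31, 1991

October 1991 begins on a Tuesday, so the first Thursday is October 3 (2 days later).
The 5th Thursday is 4 weeks later: 3 + 28 = 31.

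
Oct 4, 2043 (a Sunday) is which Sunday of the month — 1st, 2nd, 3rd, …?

1st

Day 4 falls in week ⌈4/7⌉ of the month.
Days 1–7 hold the 1st Sunday, 8–14 the 2nd, 15–21 the 3rd, 22–28 the 4th, 29–31 the 5th.
4 is in the range for the 1st.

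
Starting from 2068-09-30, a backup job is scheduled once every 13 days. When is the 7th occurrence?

The 7th occurrence is 6 intervals after the first: 6 × 13 = 78 days after 2068-09-30.
September has 30 days — 0 days to the end of September leaves 78.
October has 31 days (47 left).
November has 30 days (17 left).
17 days into December → 2068-12-17.

2068-12-17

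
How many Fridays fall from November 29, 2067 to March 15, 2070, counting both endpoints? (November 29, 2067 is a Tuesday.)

November 29, 2067 is a Tuesday; the first Friday on or after it is December 2, 2067 (3 days later).
From December 2, 2067 to March 15, 2070: 29 + 366 + 365 + 74 = 834 days (rest of 2067, 2068, 2069, to March 15, 2070 in 2070).
834 ÷ 7 = 119 full weeks with remainder 1, so 119 more Fridays after the first → 120.

120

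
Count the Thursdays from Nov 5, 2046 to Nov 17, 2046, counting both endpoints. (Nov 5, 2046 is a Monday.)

Nov 5, 2046 is a Monday; the first Thursday on or after it is Nov 8, 2046 (3 days later).
From Nov 8, 2046 to Nov 17, 2046 is 17 − 8 = 9 days.
9 ÷ 7 = 1 full weeks with remainder 2, so 1 more Thursdays after the first → 2.

2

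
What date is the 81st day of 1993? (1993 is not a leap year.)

1993-03-22

January has 31 days (81 − 31 = 50 remain).
February has 28 days (50 − 28 = 22 remain).
22 into March → March 22.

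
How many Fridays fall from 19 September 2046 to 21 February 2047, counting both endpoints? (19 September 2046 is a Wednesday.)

19 September 2046 is a Wednesday; the first Friday on or after it is 21 September 2046 (2 days later).
From 21 September 2046 to 21 February 2047: 9 + 31 + 30 + 31 + 31 + 21 = 153 days (rest of September, October, November, December, January, February).
153 ÷ 7 = 21 full weeks with remainder 6, so 21 more Fridays after the first → 22.

22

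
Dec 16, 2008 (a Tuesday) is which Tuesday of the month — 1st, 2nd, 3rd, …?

Day 16 falls in week ⌈16/7⌉ of the month.
Days 1–7 hold the 1st Tuesday, 8–14 the 2nd, 15–21 the 3rd, 22–28 the 4th, 29–31 the 5th.
16 is in the range for the 3rd.

3rd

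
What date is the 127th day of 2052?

January has 31 days (127 − 31 = 96 remain).
February has 29 days (96 − 29 = 67 remain).
March has 31 days (67 − 31 = 36 remain).
April has 30 days (36 − 30 = 6 remain).
6 into May → May 6.

2052-05-06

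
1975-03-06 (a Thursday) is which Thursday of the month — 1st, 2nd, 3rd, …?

1st

Day 6 falls in week ⌈6/7⌉ of the month.
Days 1–7 hold the 1st Thursday, 8–14 the 2nd, 15–21 the 3rd, 22–28 the 4th, 29–31 the 5th.
6 is in the range for the 1st.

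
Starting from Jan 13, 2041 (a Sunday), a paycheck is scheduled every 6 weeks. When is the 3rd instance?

The 3rd occurrence is 2 intervals after the first: 2 × 42 = 84 days after Jan 13, 2041.
Jan has 31 days — 18 days to the end of Jan leaves 66.
Feb has 28 days (38 left).
Mar has 31 days (7 left).
7 days into Apr → Apr 7, 2041.

Apr 7, 2041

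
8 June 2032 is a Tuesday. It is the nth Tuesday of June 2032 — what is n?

2nd

Day 8 falls in week ⌈8/7⌉ of the month.
Days 1–7 hold the 1st Tuesday, 8–14 the 2nd, 15–21 the 3rd, 22–28 the 4th, 29–31 the 5th.
8 is in the range for the 2nd.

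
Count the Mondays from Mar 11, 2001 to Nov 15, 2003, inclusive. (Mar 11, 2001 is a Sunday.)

140

Mar 11, 2001 is a Sunday; the first Monday on or after it is Mar 12, 2001 (1 day later).
From Mar 12, 2001 to Nov 15, 2003: 294 + 365 + 319 = 978 days (rest of 2001, 2002, to Nov 15, 2003 in 2003).
978 ÷ 7 = 139 full weeks with remainder 5, so 139 more Mondays after the first → 140.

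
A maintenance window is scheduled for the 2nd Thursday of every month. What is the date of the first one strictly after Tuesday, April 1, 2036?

April 2036 starts on a Tuesday; its first Thursday is the 3rd, so the 2nd Thursday is the 10th — April 10, 2036.
April 10, 2036 is after April 1, 2036, so that is the next one.

April 10, 2036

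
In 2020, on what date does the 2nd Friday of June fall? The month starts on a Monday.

12 June 2020

June 2020 begins on a Monday, so the first Friday is June 5 (4 days later).
The 2nd Friday is 1 weeks later: 5 + 7 = 12.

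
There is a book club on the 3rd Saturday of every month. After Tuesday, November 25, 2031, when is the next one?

November 2031 starts on a Saturday; its first Saturday is the 1st, so the 3rd Saturday is the 15th — November 15, 2031.
That is not after November 25, 2031, so look at December 2031.
December 2031 starts on a Monday; its first Saturday is the 6th, so the 3rd Saturday is the 20th — December 20, 2031.

December 20, 2031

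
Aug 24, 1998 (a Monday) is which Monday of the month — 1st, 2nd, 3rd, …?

Day 24 falls in week ⌈24/7⌉ of the month.
Days 1–7 hold the 1st Monday, 8–14 the 2nd, 15–21 the 3rd, 22–28 the 4th, 29–31 the 5th.
24 is in the range for the 4th.

4th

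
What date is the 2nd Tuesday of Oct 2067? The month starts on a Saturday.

Oct 11, 2067

Oct 2067 begins on a Saturday, so the first Tuesday is Oct 4 (3 days later).
The 2nd Tuesday is 1 weeks later: 4 + 7 = 11.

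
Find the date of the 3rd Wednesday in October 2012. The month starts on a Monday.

October 2012 begins on a Monday, so the first Wednesday is October 3 (2 days later).
The 3rd Wednesday is 2 weeks later: 3 + 14 = 17.

2012-10-17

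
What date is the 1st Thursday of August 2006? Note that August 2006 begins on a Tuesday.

3 August 2006

August 2006 begins on a Tuesday, so the first Thursday is August 3 (2 days later).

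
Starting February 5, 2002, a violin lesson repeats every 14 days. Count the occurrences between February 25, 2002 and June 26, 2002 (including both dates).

9

Occurrences land 14·i days after February 5, 2002 for i = 0, 1, 2, …
February 25, 2002 is 20 days after the start; 20 ÷ 14 = 1 remainder 6; since the remainder is 6, round up to i = 2. First occurrence in the window: #3 on March 5, 2002 (2×14 = 28 days in).
June 26, 2002 is 141 days after the start; 141 ÷ 14 = 10 remainder 1. Last occurrence in the window: #11 on June 25, 2002.
Occurrences #3 through #11: 9 in total.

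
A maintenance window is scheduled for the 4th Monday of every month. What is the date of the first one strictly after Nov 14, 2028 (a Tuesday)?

Nov 2028 starts on a Wednesday; its first Monday is the 6th, so the 4th Monday is the 27th — Nov 27, 2028.
Nov 27, 2028 is after Nov 14, 2028, so that is the next one.

Nov 27, 2028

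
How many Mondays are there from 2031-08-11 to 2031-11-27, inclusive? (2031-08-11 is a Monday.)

16

2031-08-11 is a Monday; the first Monday on or after it is 2031-08-11.
From 2031-08-11 to 2031-11-27: 20 + 30 + 31 + 27 = 108 days (rest of August, September, October, November).
108 ÷ 7 = 15 full weeks with remainder 3, so 15 more Mondays after the first → 16.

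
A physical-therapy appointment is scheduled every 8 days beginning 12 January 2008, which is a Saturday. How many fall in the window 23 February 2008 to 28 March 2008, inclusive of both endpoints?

4

Occurrences land 8·i days after 12 January 2008 for i = 0, 1, 2, …
23 February 2008 is 42 days after the start; 42 ÷ 8 = 5 remainder 2; since the remainder is 2, round up to i = 6. First occurrence in the window: #7 on 29 February 2008 (6×8 = 48 days in).
28 March 2008 is 76 days after the start; 76 ÷ 8 = 9 remainder 4. Last occurrence in the window: #10 on 24 March 2008.
Occurrences #7 through #10: 4 in total.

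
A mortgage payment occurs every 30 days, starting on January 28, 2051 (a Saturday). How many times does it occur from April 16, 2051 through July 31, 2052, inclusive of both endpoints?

16

Occurrences land 30·i days after January 28, 2051 for i = 0, 1, 2, …
April 16, 2051 is 78 days after the start; 78 ÷ 30 = 2 remainder 18; since the remainder is 18, round up to i = 3. First occurrence in the window: #4 on April 28, 2051 (3×30 = 90 days in).
July 31, 2052 is 550 days after the start; 550 ÷ 30 = 18 remainder 10. Last occurrence in the window: #19 on July 21, 2052.
Occurrences #4 through #19: 16 in total.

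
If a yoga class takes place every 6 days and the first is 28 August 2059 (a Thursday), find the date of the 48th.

5 June 2060

The 48th occurrence is 47 intervals after the first: 47 × 6 = 282 days after 28 August 2059.
August has 31 days — 3 days to the end of August leaves 279.
September has 30 days (249 left).
October has 31 days (218 left).
November has 30 days (188 left).
December has 31 days (157 left).
January has 31 days (126 left).
February has 29 days (97 left).
March has 31 days (66 left).
April has 30 days (36 left).
May has 31 days (5 left).
5 days into June → 5 June 2060.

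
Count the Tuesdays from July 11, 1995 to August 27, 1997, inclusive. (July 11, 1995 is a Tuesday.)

112

July 11, 1995 is a Tuesday; the first Tuesday on or after it is July 11, 1995.
From July 11, 1995 to August 27, 1997: 173 + 366 + 239 = 778 days (rest of 1995, 1996, to August 27, 1997 in 1997).
778 ÷ 7 = 111 full weeks with remainder 1, so 111 more Tuesdays after the first → 112.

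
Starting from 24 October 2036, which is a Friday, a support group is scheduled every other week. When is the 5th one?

The 5th occurrence is 4 intervals after the first: 4 × 14 = 56 days after 24 October 2036.
October has 31 days — 7 days to the end of October leaves 49.
November has 30 days (19 left).
19 days into December → 19 December 2036.

19 December 2036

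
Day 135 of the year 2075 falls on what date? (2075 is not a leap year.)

15 May 2075

January has 31 days (135 − 31 = 104 remain).
February has 28 days (104 − 28 = 76 remain).
March has 31 days (76 − 31 = 45 remain).
April has 30 days (45 − 30 = 15 remain).
15 into May → May 15.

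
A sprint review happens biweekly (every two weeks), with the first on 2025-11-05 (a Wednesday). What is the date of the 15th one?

The 15th occurrence is 14 intervals after the first: 14 × 14 = 196 days after 2025-11-05.
November has 30 days — 25 days to the end of November leaves 171.
December has 31 days (140 left).
January has 31 days (109 left).
February has 28 days (81 left).
March has 31 days (50 left).
April has 30 days (20 left).
20 days into May → 2026-05-20.

2026-05-20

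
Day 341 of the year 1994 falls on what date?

January has 31 days (341 − 31 = 310 remain).
February has 28 days (310 − 28 = 282 remain).
March has 31 days (282 − 31 = 251 remain).
April has 30 days (251 − 30 = 221 remain).
May has 31 days (221 − 31 = 190 remain).
June has 30 days (190 − 30 = 160 remain).
July has 31 days (160 − 31 = 129 remain).
August has 31 days (129 − 31 = 98 remain).
September has 30 days (98 − 30 = 68 remain).
October has 31 days (68 − 31 = 37 remain).
November has 30 days (37 − 30 = 7 remain).
7 into December → December 7.

7 December 1994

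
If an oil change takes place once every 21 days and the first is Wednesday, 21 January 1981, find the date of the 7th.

27 May 1981

The 7th occurrence is 6 intervals after the first: 6 × 21 = 126 days after 21 January 1981.
January has 31 days — 10 days to the end of January leaves 116.
February has 28 days (88 left).
March has 31 days (57 left).
April has 30 days (27 left).
27 days into May → 27 May 1981.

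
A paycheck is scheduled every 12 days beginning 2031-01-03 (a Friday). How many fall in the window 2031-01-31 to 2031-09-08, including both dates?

18

Occurrences land 12·i days after 2031-01-03 for i = 0, 1, 2, …
2031-01-31 is 28 days after the start; 28 ÷ 12 = 2 remainder 4; since the remainder is 4, round up to i = 3. First occurrence in the window: #4 on 2031-02-08 (3×12 = 36 days in).
2031-09-08 is 248 days after the start; 248 ÷ 12 = 20 remainder 8. Last occurrence in the window: #21 on 2031-08-31.
Occurrences #4 through #21: 18 in total.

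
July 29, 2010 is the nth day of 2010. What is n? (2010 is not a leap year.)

210

Days in months before July: 31 + 28 + 31 + 30 + 31 + 30 = 181.
Plus 29 days into July → day 210.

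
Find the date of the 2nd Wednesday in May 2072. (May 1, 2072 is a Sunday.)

May 2072 begins on a Sunday, so the first Wednesday is May 4 (3 days later).
The 2nd Wednesday is 1 weeks later: 4 + 7 = 11.

May 11, 2072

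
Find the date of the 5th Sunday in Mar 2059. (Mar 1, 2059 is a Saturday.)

Mar 30, 2059

Mar 2059 begins on a Saturday, so the first Sunday is Mar 2 (1 day later).
The 5th Sunday is 4 weeks later: 2 + 28 = 30.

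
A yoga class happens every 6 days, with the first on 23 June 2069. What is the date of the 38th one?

31 January 2070

The 38th occurrence is 37 intervals after the first: 37 × 6 = 222 days after 23 June 2069.
June has 30 days — 7 days to the end of June leaves 215.
July has 31 days (184 left).
August has 31 days (153 left).
September has 30 days (123 left).
October has 31 days (92 left).
November has 30 days (62 left).
December has 31 days (31 left).
31 days into January → 31 January 2070.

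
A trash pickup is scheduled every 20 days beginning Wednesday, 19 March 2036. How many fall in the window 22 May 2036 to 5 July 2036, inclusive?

Occurrences land 20·i days after 19 March 2036 for i = 0, 1, 2, …
22 May 2036 is 64 days after the start; 64 ÷ 20 = 3 remainder 4; since the remainder is 4, round up to i = 4. First occurrence in the window: #5 on 7 June 2036 (4×20 = 80 days in).
5 July 2036 is 108 days after the start; 108 ÷ 20 = 5 remainder 8. Last occurrence in the window: #6 on 27 June 2036.
Occurrences #5 through #6: 2 in total.

2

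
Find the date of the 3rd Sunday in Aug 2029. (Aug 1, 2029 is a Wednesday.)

Aug 19, 2029

Aug 2029 begins on a Wednesday, so the first Sunday is Aug 5 (4 days later).
The 3rd Sunday is 2 weeks later: 5 + 14 = 19.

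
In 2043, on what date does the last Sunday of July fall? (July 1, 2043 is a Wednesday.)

July 2043 begins on a Wednesday, so the first Sunday is July 5 (4 days later).
July 2043 has 31 days. Adding weeks: 5, 12, 19, 26 — the last one ≤ 31 is the 26th.

July 26, 2043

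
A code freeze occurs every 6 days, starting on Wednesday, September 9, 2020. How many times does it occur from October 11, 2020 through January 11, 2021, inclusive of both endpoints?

Occurrences land 6·i days after September 9, 2020 for i = 0, 1, 2, …
October 11, 2020 is 32 days after the start; 32 ÷ 6 = 5 remainder 2; since the remainder is 2, round up to i = 6. First occurrence in the window: #7 on October 15, 2020 (6×6 = 36 days in).
January 11, 2021 is 124 days after the start; 124 ÷ 6 = 20 remainder 4. Last occurrence in the window: #21 on January 7, 2021.
Occurrences #7 through #21: 15 in total.

15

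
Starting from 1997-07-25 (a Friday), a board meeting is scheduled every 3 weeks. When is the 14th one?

1998-04-24

The 14th occurrence is 13 intervals after the first: 13 × 21 = 273 days after 1997-07-25.
July has 31 days — 6 days to the end of July leaves 267.
August has 31 days (236 left).
September has 30 days (206 left).
October has 31 days (175 left).
November has 30 days (145 left).
December has 31 days (114 left).
January has 31 days (83 left).
February has 28 days (55 left).
March has 31 days (24 left).
24 days into April → 1998-04-24.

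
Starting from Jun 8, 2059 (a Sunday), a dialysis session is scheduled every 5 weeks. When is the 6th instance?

Nov 30, 2059

The 6th occurrence is 5 intervals after the first: 5 × 35 = 175 days after Jun 8, 2059.
Jun has 30 days — 22 days to the end of Jun leaves 153.
Jul has 31 days (122 left).
Aug has 31 days (91 left).
Sep has 30 days (61 left).
Oct has 31 days (30 left).
30 days into Nov → Nov 30, 2059.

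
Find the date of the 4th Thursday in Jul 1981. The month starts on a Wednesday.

Jul 23, 1981

Jul 1981 begins on a Wednesday, so the first Thursday is Jul 2 (1 day later).
The 4th Thursday is 3 weeks later: 2 + 21 = 23.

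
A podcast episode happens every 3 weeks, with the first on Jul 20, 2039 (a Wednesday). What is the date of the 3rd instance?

The 3rd occurrence is 2 intervals after the first: 2 × 21 = 42 days after Jul 20, 2039.
Jul has 31 days — 11 days to the end of Jul leaves 31.
31 days into Aug → Aug 31, 2039.

Aug 31, 2039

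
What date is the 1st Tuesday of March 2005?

March 1, 2005

The first Tuesday of March 2005 is March 1.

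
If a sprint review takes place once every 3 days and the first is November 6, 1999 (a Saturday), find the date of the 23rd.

January 11, 2000

The 23rd occurrence is 22 intervals after the first: 22 × 3 = 66 days after November 6, 1999.
November has 30 days — 24 days to the end of November leaves 42.
December has 31 days (11 left).
11 days into January → January 11, 2000.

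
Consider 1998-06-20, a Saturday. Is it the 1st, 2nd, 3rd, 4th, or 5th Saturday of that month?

3rd

Day 20 falls in week ⌈20/7⌉ of the month.
Days 1–7 hold the 1st Saturday, 8–14 the 2nd, 15–21 the 3rd, 22–28 the 4th, 29–31 the 5th.
20 is in the range for the 3rd.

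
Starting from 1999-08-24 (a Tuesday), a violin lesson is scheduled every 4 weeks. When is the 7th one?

The 7th occurrence is 6 intervals after the first: 6 × 28 = 168 days after 1999-08-24.
August has 31 days — 7 days to the end of August leaves 161.
September has 30 days (131 left).
October has 31 days (100 left).
November has 30 days (70 left).
December has 31 days (39 left).
January has 31 days (8 left).
8 days into February → 2000-02-08.

2000-02-08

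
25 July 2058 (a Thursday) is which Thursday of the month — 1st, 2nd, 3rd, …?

4th

Day 25 falls in week ⌈25/7⌉ of the month.
Days 1–7 hold the 1st Thursday, 8–14 the 2nd, 15–21 the 3rd, 22–28 the 4th, 29–31 the 5th.
25 is in the range for the 4th.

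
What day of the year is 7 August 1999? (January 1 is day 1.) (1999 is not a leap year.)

219

Days in months before August: 31 + 28 + 31 + 30 + 31 + 30 + 31 = 212.
Plus 7 days into August → day 219.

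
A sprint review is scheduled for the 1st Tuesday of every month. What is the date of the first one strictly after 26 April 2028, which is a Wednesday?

2 May 2028

April 2028 starts on a Saturday, so its 1st Tuesday is 4 April 2028 (3 days in).
That is not after 26 April 2028, so look at May 2028.
May 2028 starts on a Monday, so its 1st Tuesday is 2 May 2028 (1 day in).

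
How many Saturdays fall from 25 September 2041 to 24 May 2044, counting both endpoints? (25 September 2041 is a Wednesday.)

25 September 2041 is a Wednesday; the first Saturday on or after it is 28 September 2041 (3 days later).
From 28 September 2041 to 24 May 2044: 94 + 365 + 365 + 145 = 969 days (rest of 2041, 2042, 2043, to 24 May 2044 in 2044).
969 ÷ 7 = 138 full weeks with remainder 3, so 138 more Saturdays after the first → 139.

139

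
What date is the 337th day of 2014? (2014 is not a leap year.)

January has 31 days (337 − 31 = 306 remain).
February has 28 days (306 − 28 = 278 remain).
March has 31 days (278 − 31 = 247 remain).
April has 30 days (247 − 30 = 217 remain).
May has 31 days (217 − 31 = 186 remain).
June has 30 days (186 − 30 = 156 remain).
July has 31 days (156 − 31 = 125 remain).
August has 31 days (125 − 31 = 94 remain).
September has 30 days (94 − 30 = 64 remain).
October has 31 days (64 − 31 = 33 remain).
November has 30 days (33 − 30 = 3 remain).
3 into December → December 3.

December 3, 2014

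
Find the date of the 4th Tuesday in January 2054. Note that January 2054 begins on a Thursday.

January 2054 begins on a Thursday, so the first Tuesday is January 6 (5 days later).
The 4th Tuesday is 3 weeks later: 6 + 21 = 27.

2054-01-27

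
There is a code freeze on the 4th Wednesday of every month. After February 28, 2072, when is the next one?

February 2072 starts on a Monday; its first Wednesday is the 3rd, so the 4th Wednesday is the 24th — February 24, 2072.
That is not after February 28, 2072, so look at March 2072.
March 2072 starts on a Tuesday; its first Wednesday is the 2nd, so the 4th Wednesday is the 23rd — March 23, 2072.

March 23, 2072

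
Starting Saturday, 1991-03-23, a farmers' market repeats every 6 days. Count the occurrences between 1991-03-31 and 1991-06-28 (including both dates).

15

Occurrences land 6·i days after 1991-03-23 for i = 0, 1, 2, …
1991-03-31 is 8 days after the start; 8 ÷ 6 = 1 remainder 2; since the remainder is 2, round up to i = 2. First occurrence in the window: #3 on 1991-04-04 (2×6 = 12 days in).
1991-06-28 is 97 days after the start; 97 ÷ 6 = 16 remainder 1. Last occurrence in the window: #17 on 1991-06-27.
Occurrences #3 through #17: 15 in total.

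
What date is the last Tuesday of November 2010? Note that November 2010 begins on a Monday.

November 30, 2010

November 2010 begins on a Monday, so the first Tuesday is November 2 (1 day later).
November 2010 has 30 days. Adding weeks: 2, 9, 16, 23, 30 — the last one ≤ 30 is the 30th.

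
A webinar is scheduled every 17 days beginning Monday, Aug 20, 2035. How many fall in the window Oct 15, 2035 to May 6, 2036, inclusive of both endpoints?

Occurrences land 17·i days after Aug 20, 2035 for i = 0, 1, 2, …
Oct 15, 2035 is 56 days after the start; 56 ÷ 17 = 3 remainder 5; since the remainder is 5, round up to i = 4. First occurrence in the window: #5 on Oct 27, 2035 (4×17 = 68 days in).
May 6, 2036 is 260 days after the start; 260 ÷ 17 = 15 remainder 5. Last occurrence in the window: #16 on May 1, 2036.
Occurrences #5 through #16: 12 in total.

12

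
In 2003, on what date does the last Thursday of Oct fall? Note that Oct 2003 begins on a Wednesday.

Oct 2003 begins on a Wednesday, so the first Thursday is Oct 2 (1 day later).
Oct 2003 has 31 days. Adding weeks: 2, 9, 16, 23, 30 — the last one ≤ 31 is the 30th.

Oct 30, 2003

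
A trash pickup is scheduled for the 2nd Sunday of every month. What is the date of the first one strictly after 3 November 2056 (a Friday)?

November 2056 starts on a Wednesday; its first Sunday is the 5th, so the 2nd Sunday is the 12th — 12 November 2056.
12 November 2056 is after 3 November 2056, so that is the next one.

12 November 2056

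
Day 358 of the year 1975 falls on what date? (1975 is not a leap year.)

1975-12-24

January has 31 days (358 − 31 = 327 remain).
February has 28 days (327 − 28 = 299 remain).
March has 31 days (299 − 31 = 268 remain).
April has 30 days (268 − 30 = 238 remain).
May has 31 days (238 − 31 = 207 remain).
June has 30 days (207 − 30 = 177 remain).
July has 31 days (177 − 31 = 146 remain).
August has 31 days (146 − 31 = 115 remain).
September has 30 days (115 − 30 = 85 remain).
October has 31 days (85 − 31 = 54 remain).
November has 30 days (54 − 30 = 24 remain).
24 into December → December 24.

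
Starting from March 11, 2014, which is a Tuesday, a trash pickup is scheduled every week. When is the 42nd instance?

The 42nd occurrence is 41 intervals after the first: 41 × 7 = 287 days after March 11, 2014.
March has 31 days — 20 days to the end of March leaves 267.
April has 30 days (237 left).
May has 31 days (206 left).
June has 30 days (176 left).
July has 31 days (145 left).
August has 31 days (114 left).
September has 30 days (84 left).
October has 31 days (53 left).
November has 30 days (23 left).
23 days into December → December 23, 2014.

December 23, 2014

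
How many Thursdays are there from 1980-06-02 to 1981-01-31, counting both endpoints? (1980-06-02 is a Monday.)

1980-06-02 is a Monday; the first Thursday on or after it is 1980-06-05 (3 days later).
From 1980-06-05 to 1981-01-31: 25 + 31 + 31 + 30 + 31 + 30 + 31 + 31 = 240 days (rest of June, July, August, September, October, November, December, January).
240 ÷ 7 = 34 full weeks with remainder 2, so 34 more Thursdays after the first → 35.

35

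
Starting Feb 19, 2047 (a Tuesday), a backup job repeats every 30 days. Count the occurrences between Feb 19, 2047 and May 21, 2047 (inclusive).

Occurrences land 30·i days after Feb 19, 2047 for i = 0, 1, 2, …
The window opens on the start date, so the first occurrence inside is #1 on Feb 19, 2047.
May 21, 2047 is 91 days after the start; 91 ÷ 30 = 3 remainder 1. Last occurrence in the window: #4 on May 20, 2047.
Occurrences #1 through #4: 4 in total.

4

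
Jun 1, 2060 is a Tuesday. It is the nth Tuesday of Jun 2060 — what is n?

1st

Day 1 falls in week ⌈1/7⌉ of the month.
Days 1–7 hold the 1st Tuesday, 8–14 the 2nd, 15–21 the 3rd, 22–28 the 4th, 29–31 the 5th.
1 is in the range for the 1st.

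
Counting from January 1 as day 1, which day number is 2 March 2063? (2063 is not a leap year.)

Days in months before March: 31 + 28 = 59.
Plus 2 days into March → day 61.

61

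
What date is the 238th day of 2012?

2012-08-25

January has 31 days (238 − 31 = 207 remain).
February has 29 days (207 − 29 = 178 remain).
March has 31 days (178 − 31 = 147 remain).
April has 30 days (147 − 30 = 117 remain).
May has 31 days (117 − 31 = 86 remain).
June has 30 days (86 − 30 = 56 remain).
July has 31 days (56 − 31 = 25 remain).
25 into August → August 25.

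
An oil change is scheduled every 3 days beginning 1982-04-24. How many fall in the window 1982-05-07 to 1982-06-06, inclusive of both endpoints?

10

Occurrences land 3·i days after 1982-04-24 for i = 0, 1, 2, …
1982-05-07 is 13 days after the start; 13 ÷ 3 = 4 remainder 1; since the remainder is 1, round up to i = 5. First occurrence in the window: #6 on 1982-05-09 (5×3 = 15 days in).
1982-06-06 is 43 days after the start; 43 ÷ 3 = 14 remainder 1. Last occurrence in the window: #15 on 1982-06-05.
Occurrences #6 through #15: 10 in total.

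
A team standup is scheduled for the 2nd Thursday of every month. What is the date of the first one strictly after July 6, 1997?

July 1997 starts on a Tuesday; its first Thursday is the 3rd, so the 2nd Thursday is the 10th — July 10, 1997.
July 10, 1997 is after July 6, 1997, so that is the next one.

July 10, 1997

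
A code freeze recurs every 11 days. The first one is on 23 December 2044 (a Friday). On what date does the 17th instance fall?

17 June 2045

The 17th occurrence is 16 intervals after the first: 16 × 11 = 176 days after 23 December 2044.
December has 31 days — 8 days to the end of December leaves 168.
January has 31 days (137 left).
February has 28 days (109 left).
March has 31 days (78 left).
April has 30 days (48 left).
May has 31 days (17 left).
17 days into June → 17 June 2045.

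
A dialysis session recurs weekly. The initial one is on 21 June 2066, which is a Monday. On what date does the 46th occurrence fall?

The 46th occurrence is 45 intervals after the first: 45 × 7 = 315 days after 21 June 2066.
June has 30 days — 9 days to the end of June leaves 306.
July has 31 days (275 left).
August has 31 days (244 left).
September has 30 days (214 left).
October has 31 days (183 left).
November has 30 days (153 left).
December has 31 days (122 left).
January has 31 days (91 left).
February has 28 days (63 left).
March has 31 days (32 left).
April has 30 days (2 left).
2 days into May → 2 May 2067.

2 May 2067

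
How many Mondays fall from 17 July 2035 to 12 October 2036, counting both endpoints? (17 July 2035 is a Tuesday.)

17 July 2035 is a Tuesday; the first Monday on or after it is 23 July 2035 (6 days later).
From 23 July 2035 to 12 October 2036: 161 + 286 = 447 days (rest of 2035, to 12 October 2036 in 2036).
447 ÷ 7 = 63 full weeks with remainder 6, so 63 more Mondays after the first → 64.

64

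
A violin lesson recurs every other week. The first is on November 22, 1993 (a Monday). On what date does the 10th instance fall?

March 28, 1994

The 10th occurrence is 9 intervals after the first: 9 × 14 = 126 days after November 22, 1993.
November has 30 days — 8 days to the end of November leaves 118.
December has 31 days (87 left).
January has 31 days (56 left).
February has 28 days (28 left).
28 days into March → March 28, 1994.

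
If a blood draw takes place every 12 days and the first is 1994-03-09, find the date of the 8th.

1994-06-01

The 8th occurrence is 7 intervals after the first: 7 × 12 = 84 days after 1994-03-09.
March has 31 days — 22 days to the end of March leaves 62.
April has 30 days (32 left).
May has 31 days (1 left).
1 day into June → 1994-06-01.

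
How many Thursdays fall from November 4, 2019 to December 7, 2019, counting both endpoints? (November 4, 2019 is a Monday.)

5

November 4, 2019 is a Monday; the first Thursday on or after it is November 7, 2019 (3 days later).
From November 7, 2019 to December 7, 2019: 23 + 7 = 30 days (rest of November, December).
30 ÷ 7 = 4 full weeks with remainder 2, so 4 more Thursdays after the first → 5.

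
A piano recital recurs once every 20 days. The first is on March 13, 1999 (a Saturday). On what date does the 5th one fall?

June 1, 1999

The 5th occurrence is 4 intervals after the first: 4 × 20 = 80 days after March 13, 1999.
March has 31 days — 18 days to the end of March leaves 62.
April has 30 days (32 left).
May has 31 days (1 left).
1 day into June → June 1, 1999.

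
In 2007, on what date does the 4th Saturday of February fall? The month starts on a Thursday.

February 24, 2007

February 2007 begins on a Thursday, so the first Saturday is February 3 (2 days later).
The 4th Saturday is 3 weeks later: 3 + 21 = 24.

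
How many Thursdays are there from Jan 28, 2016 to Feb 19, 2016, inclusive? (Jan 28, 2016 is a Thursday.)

4

Jan 28, 2016 is a Thursday; the first Thursday on or after it is Jan 28, 2016.
From Jan 28, 2016 to Feb 19, 2016: 3 + 19 = 22 days (rest of Jan, Feb).
22 ÷ 7 = 3 full weeks with remainder 1, so 3 more Thursdays after the first → 4.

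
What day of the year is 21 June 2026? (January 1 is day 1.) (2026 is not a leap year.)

Days in months before June: 31 + 28 + 31 + 30 + 31 = 151.
Plus 21 days into June → day 172.

172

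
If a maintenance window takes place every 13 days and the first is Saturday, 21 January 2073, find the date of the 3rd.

The 3rd occurrence is 2 intervals after the first: 2 × 13 = 26 days after 21 January 2073.
January has 31 days — 10 days to the end of January leaves 16.
16 days into February → 16 February 2073.

16 February 2073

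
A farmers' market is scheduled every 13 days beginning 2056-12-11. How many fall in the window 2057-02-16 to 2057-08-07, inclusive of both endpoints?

Occurrences land 13·i days after 2056-12-11 for i = 0, 1, 2, …
2057-02-16 is 67 days after the start; 67 ÷ 13 = 5 remainder 2; since the remainder is 2, round up to i = 6. First occurrence in the window: #7 on 2057-02-27 (6×13 = 78 days in).
2057-08-07 is 239 days after the start; 239 ÷ 13 = 18 remainder 5. Last occurrence in the window: #19 on 2057-08-02.
Occurrences #7 through #19: 13 in total.

13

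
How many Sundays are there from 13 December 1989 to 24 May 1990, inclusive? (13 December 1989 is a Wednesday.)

13 December 1989 is a Wednesday; the first Sunday on or after it is 17 December 1989 (4 days later).
From 17 December 1989 to 24 May 1990: 14 + 31 + 28 + 31 + 30 + 24 = 158 days (rest of December, January, February, March, April, May).
158 ÷ 7 = 22 full weeks with remainder 4, so 22 more Sundays after the first → 23.

23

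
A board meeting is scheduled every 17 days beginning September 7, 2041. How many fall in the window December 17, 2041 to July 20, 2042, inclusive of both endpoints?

13

Occurrences land 17·i days after September 7, 2041 for i = 0, 1, 2, …
December 17, 2041 is 101 days after the start; 101 ÷ 17 = 5 remainder 16; since the remainder is 16, round up to i = 6. First occurrence in the window: #7 on December 18, 2041 (6×17 = 102 days in).
July 20, 2042 is 316 days after the start; 316 ÷ 17 = 18 remainder 10. Last occurrence in the window: #19 on July 10, 2042.
Occurrences #7 through #19: 13 in total.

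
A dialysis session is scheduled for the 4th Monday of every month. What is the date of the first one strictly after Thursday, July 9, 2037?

July 2037 starts on a Wednesday; its first Monday is the 6th, so the 4th Monday is the 27th — July 27, 2037.
July 27, 2037 is after July 9, 2037, so that is the next one.

July 27, 2037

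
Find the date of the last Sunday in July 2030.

July 28, 2030

The first Sunday of July 2030 is July 7.
July 2030 has 31 days. Adding weeks: 7, 14, 21, 28 — the last one ≤ 31 is the 28th.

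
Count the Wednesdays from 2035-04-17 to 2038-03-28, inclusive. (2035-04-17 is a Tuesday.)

154

2035-04-17 is a Tuesday; the first Wednesday on or after it is 2035-04-18 (1 day later).
From 2035-04-18 to 2038-03-28: 257 + 366 + 365 + 87 = 1075 days (rest of 2035, 2036, 2037, to 2038-03-28 in 2038).
1075 ÷ 7 = 153 full weeks with remainder 4, so 153 more Wednesdays after the first → 154.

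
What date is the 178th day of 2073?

January has 31 days (178 − 31 = 147 remain).
February has 28 days (147 − 28 = 119 remain).
March has 31 days (119 − 31 = 88 remain).
April has 30 days (88 − 30 = 58 remain).
May has 31 days (58 − 31 = 27 remain).
27 into June → June 27.

June 27, 2073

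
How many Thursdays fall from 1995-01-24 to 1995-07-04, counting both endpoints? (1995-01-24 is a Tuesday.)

1995-01-24 is a Tuesday; the first Thursday on or after it is 1995-01-26 (2 days later).
From 1995-01-26 to 1995-07-04: 5 + 28 + 31 + 30 + 31 + 30 + 4 = 159 days (rest of January, February, March, April, May, June, July).
159 ÷ 7 = 22 full weeks with remainder 5, so 22 more Thursdays after the first → 23.

23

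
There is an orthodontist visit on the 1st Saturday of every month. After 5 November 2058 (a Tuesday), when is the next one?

7 December 2058

November 2058 starts on a Friday, so its 1st Saturday is 2 November 2058 (1 day in).
That is not after 5 November 2058, so look at December 2058.
December 2058 starts on a Sunday, so its 1st Saturday is 7 December 2058 (6 days in).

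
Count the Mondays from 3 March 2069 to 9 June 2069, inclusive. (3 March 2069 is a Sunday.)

3 March 2069 is a Sunday; the first Monday on or after it is 4 March 2069 (1 day later).
From 4 March 2069 to 9 June 2069: 27 + 30 + 31 + 9 = 97 days (rest of March, April, May, June).
97 ÷ 7 = 13 full weeks with remainder 6, so 13 more Mondays after the first → 14.

14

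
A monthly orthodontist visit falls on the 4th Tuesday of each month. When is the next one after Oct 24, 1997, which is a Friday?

Oct 1997 starts on a Wednesday; its first Tuesday is the 7th, so the 4th Tuesday is the 28th — Oct 28, 1997.
Oct 28, 1997 is after Oct 24, 1997, so that is the next one.

Oct 28, 1997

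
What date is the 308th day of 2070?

Jan has 31 days (308 − 31 = 277 remain).
Feb has 28 days (277 − 28 = 249 remain).
Mar has 31 days (249 − 31 = 218 remain).
Apr has 30 days (218 − 30 = 188 remain).
May has 31 days (188 − 31 = 157 remain).
Jun has 30 days (157 − 30 = 127 remain).
Jul has 31 days (127 − 31 = 96 remain).
Aug has 31 days (96 − 31 = 65 remain).
Sep has 30 days (65 − 30 = 35 remain).
Oct has 31 days (35 − 31 = 4 remain).
4 into Nov → Nov 4.

Nov 4, 2070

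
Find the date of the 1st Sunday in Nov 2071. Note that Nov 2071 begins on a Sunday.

Nov 2071 begins on a Sunday, so the first Sunday is Nov 1.

Nov 1, 2071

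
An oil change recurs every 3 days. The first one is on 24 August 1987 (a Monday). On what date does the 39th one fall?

16 December 1987

The 39th occurrence is 38 intervals after the first: 38 × 3 = 114 days after 24 August 1987.
August has 31 days — 7 days to the end of August leaves 107.
September has 30 days (77 left).
October has 31 days (46 left).
November has 30 days (16 left).
16 days into December → 16 December 1987.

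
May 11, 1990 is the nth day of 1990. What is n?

Days in months before May: 31 + 28 + 31 + 30 = 120.
Plus 11 days into May → day 131.

131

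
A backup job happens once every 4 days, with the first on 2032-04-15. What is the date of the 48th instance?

2032-10-20

The 48th occurrence is 47 intervals after the first: 47 × 4 = 188 days after 2032-04-15.
April has 30 days — 15 days to the end of April leaves 173.
May has 31 days (142 left).
June has 30 days (112 left).
July has 31 days (81 left).
August has 31 days (50 left).
September has 30 days (20 left).
20 days into October → 2032-10-20.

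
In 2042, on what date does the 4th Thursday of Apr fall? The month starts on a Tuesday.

Apr 24, 2042

Apr 2042 begins on a Tuesday, so the first Thursday is Apr 3 (2 days later).
The 4th Thursday is 3 weeks later: 3 + 21 = 24.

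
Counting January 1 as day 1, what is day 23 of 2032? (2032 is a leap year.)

23 into Jan → Jan 23.

Jan 23, 2032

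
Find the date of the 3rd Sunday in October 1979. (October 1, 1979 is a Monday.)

21 October 1979

October 1979 begins on a Monday, so the first Sunday is October 7 (6 days later).
The 3rd Sunday is 2 weeks later: 7 + 14 = 21.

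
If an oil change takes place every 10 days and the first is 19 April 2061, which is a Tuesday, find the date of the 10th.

The 10th occurrence is 9 intervals after the first: 9 × 10 = 90 days after 19 April 2061.
April has 30 days — 11 days to the end of April leaves 79.
May has 31 days (48 left).
June has 30 days (18 left).
18 days into July → 18 July 2061.

18 July 2061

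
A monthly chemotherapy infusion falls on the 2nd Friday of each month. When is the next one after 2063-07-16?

July 2063 starts on a Sunday; its first Friday is the 6th, so the 2nd Friday is the 13th — 2063-07-13.
That is not after 2063-07-16, so look at August 2063.
August 2063 starts on a Wednesday; its first Friday is the 3rd, so the 2nd Friday is the 10th — 2063-08-10.

2063-08-10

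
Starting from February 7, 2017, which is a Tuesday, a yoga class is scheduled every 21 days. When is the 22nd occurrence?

The 22nd occurrence is 21 intervals after the first: 21 × 21 = 441 days after February 7, 2017.
February has 28 days — 21 days to the end of February leaves 420.
From end of February to end of 2017 is 306 days (114 left).
January has 31 days (83 left).
February has 28 days (55 left).
March has 31 days (24 left).
24 days into April → April 24, 2018.

April 24, 2018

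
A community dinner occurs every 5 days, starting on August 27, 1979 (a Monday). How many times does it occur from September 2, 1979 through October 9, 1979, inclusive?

Occurrences land 5·i days after August 27, 1979 for i = 0, 1, 2, …
September 2, 1979 is 6 days after the start; 6 ÷ 5 = 1 remainder 1; since the remainder is 1, round up to i = 2. First occurrence in the window: #3 on September 6, 1979 (2×5 = 10 days in).
October 9, 1979 is 43 days after the start; 43 ÷ 5 = 8 remainder 3. Last occurrence in the window: #9 on October 6, 1979.
Occurrences #3 through #9: 7 in total.

7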